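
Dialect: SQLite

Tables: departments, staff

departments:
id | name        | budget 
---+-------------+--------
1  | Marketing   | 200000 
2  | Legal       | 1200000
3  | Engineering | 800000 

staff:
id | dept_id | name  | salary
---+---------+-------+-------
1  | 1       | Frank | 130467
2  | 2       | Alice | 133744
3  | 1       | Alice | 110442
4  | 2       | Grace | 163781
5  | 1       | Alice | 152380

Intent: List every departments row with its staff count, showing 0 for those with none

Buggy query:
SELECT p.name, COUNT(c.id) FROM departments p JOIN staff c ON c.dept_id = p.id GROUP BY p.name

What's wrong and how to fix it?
Bug: An inner join excludes parents with zero children

Fix: Switch to LEFT JOIN to retain unmatched parent rows

Corrected query:
SELECT p.name, COUNT(c.id) FROM departments p LEFT JOIN staff c ON c.dept_id = p.id GROUP BY p.name

Result:
name        | COUNT(c.id)
------------+------------
Engineering | 0          
Legal       | 2          
Marketing   | 3          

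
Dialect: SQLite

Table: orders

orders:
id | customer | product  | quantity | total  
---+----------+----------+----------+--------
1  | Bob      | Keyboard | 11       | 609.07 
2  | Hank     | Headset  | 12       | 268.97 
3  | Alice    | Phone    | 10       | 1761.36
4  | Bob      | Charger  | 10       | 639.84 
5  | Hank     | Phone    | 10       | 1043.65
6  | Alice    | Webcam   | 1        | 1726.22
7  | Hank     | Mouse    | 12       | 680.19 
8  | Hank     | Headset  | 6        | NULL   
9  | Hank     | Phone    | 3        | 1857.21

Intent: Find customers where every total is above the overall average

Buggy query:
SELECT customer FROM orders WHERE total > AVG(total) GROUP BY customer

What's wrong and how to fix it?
Bug: AVG() is an aggregate; it can't sit directly in WHERE

Fix: Use a subquery for AVG and a HAVING MIN(...) filter so the condition holds for every row in the group

Corrected query:
SELECT customer FROM orders GROUP BY customer HAVING MIN(total) > (SELECT AVG(total) FROM orders)

Result:
customer
--------
Alice   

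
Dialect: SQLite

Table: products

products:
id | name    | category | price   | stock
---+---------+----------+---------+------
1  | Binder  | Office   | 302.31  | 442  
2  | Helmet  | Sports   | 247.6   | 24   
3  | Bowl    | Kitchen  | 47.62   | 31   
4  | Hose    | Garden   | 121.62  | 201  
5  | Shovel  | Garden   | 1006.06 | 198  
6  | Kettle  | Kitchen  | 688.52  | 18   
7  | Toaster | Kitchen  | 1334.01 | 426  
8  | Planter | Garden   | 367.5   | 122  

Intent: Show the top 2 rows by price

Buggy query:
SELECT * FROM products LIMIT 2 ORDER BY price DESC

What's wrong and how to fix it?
Bug: ORDER BY cannot follow LIMIT; LIMIT is the final clause

Fix: Swap the clauses: ORDER BY first, then LIMIT

Corrected query:
SELECT * FROM products ORDER BY price DESC LIMIT 2

Result:
id | name    | category | price   | stock
---+---------+----------+---------+------
7  | Toaster | Kitchen  | 1334.01 | 426  
5  | Shovel  | Garden   | 1006.06 | 198  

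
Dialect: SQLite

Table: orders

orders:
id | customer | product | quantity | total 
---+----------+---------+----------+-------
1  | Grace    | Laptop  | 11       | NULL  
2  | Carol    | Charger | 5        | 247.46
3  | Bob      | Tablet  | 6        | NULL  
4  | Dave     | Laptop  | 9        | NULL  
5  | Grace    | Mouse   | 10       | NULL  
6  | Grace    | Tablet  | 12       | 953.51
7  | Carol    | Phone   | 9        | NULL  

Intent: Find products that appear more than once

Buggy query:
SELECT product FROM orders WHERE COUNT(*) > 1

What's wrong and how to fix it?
Bug: WHERE can't reference COUNT(*); aggregates are computed after WHERE

Fix: Group first, then use HAVING for the count condition

Corrected query:
SELECT product FROM orders GROUP BY product HAVING COUNT(*) > 1

Result:
product
-------
Laptop 
Tablet 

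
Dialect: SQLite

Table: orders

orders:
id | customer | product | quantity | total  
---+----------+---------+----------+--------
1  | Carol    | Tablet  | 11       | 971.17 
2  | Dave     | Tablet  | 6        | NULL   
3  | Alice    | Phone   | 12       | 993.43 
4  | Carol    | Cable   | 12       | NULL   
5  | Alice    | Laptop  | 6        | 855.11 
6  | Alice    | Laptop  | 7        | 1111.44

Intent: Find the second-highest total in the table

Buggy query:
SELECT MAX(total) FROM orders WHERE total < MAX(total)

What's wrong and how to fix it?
Bug: MAX(total) on the right of the comparison is an aggregate-in-WHERE error

Fix: Put the inner MAX in a scalar subquery

Corrected query:
SELECT MAX(total) FROM orders WHERE total < (SELECT MAX(total) FROM orders)

Result:
MAX(total)
----------
993.43    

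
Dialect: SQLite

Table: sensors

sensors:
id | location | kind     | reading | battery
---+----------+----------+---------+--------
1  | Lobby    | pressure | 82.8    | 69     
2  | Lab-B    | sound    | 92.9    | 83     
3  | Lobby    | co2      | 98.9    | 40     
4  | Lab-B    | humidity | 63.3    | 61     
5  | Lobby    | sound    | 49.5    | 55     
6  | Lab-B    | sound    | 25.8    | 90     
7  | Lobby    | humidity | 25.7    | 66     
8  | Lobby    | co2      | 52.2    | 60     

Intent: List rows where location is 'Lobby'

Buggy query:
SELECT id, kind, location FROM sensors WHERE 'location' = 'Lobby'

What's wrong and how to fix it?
Bug: 'location' in single quotes is a string literal, not the column; the comparison is literal-vs-literal and never true

Fix: Remove the quotes around the column name (or use double quotes for an identifier)

Corrected query:
SELECT id, kind, location FROM sensors WHERE location = 'Lobby'

Result:
id | kind     | location
---+----------+---------
1  | pressure | Lobby   
3  | co2      | Lobby   
5  | sound    | Lobby   
7  | humidity | Lobby   
8  | co2      | Lobby   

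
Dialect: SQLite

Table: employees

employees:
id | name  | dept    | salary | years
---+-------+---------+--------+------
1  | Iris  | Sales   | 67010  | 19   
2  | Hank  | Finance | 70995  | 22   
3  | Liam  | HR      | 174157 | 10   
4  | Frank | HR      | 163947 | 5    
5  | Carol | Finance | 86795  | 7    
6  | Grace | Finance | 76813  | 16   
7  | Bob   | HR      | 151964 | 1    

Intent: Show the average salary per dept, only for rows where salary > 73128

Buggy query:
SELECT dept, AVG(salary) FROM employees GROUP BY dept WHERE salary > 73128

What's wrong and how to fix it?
Bug: Row-level WHERE must come before GROUP BY in the clause order

Fix: Place WHERE between FROM and GROUP BY

Corrected query:
SELECT dept, AVG(salary) FROM employees WHERE salary > 73128 GROUP BY dept

Result:
dept    | AVG(salary)
--------+------------
Finance | 81804      
HR      | 163356     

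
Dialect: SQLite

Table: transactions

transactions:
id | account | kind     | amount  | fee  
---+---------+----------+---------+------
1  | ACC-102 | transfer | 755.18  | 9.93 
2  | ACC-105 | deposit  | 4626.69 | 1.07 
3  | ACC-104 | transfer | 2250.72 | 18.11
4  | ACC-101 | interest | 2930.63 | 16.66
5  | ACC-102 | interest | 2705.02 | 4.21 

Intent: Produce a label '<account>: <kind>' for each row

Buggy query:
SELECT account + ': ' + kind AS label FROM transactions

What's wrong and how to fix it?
Bug: '+' is numeric addition; on text columns SQLite converts them to 0 instead of concatenating

Fix: Replace + with || to concatenate text

Corrected query:
SELECT account || ': ' || kind AS label FROM transactions

Result:
label            
-----------------
ACC-102: transfer
ACC-105: deposit 
ACC-104: transfer
ACC-101: interest
ACC-102: interest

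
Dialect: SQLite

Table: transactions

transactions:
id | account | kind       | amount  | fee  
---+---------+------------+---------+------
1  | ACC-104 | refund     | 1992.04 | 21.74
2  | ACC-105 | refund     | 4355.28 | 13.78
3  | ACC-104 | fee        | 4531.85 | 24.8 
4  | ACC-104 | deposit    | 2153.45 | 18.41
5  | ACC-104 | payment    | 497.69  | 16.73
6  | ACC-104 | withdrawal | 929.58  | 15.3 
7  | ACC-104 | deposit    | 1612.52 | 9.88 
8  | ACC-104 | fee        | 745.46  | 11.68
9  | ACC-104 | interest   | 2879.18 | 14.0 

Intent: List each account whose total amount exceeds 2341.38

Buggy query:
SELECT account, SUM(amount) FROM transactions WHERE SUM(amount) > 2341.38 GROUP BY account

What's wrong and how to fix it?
Bug: Aggregate functions cannot appear in a WHERE clause

Fix: Use HAVING (which filters groups after aggregation) instead of WHERE

Corrected query:
SELECT account, SUM(amount) FROM transactions GROUP BY account HAVING SUM(amount) > 2341.38

Result:
account | SUM(amount)
--------+------------
ACC-104 | 15341.77   
ACC-105 | 4355.28    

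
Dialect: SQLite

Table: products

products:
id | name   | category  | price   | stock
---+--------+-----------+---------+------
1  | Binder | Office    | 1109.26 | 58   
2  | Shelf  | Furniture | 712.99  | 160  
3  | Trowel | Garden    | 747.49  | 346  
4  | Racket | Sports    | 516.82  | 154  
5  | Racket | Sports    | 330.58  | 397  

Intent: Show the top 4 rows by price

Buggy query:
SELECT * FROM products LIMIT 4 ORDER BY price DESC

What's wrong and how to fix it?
Bug: LIMIT must come after ORDER BY

Fix: Sort with ORDER BY, then apply LIMIT

Corrected query:
SELECT * FROM products ORDER BY price DESC LIMIT 4

Result:
id | name   | category  | price   | stock
---+--------+-----------+---------+------
1  | Binder | Office    | 1109.26 | 58   
3  | Trowel | Garden    | 747.49  | 346  
2  | Shelf  | Furniture | 712.99  | 160  
4  | Racket | Sports    | 516.82  | 154  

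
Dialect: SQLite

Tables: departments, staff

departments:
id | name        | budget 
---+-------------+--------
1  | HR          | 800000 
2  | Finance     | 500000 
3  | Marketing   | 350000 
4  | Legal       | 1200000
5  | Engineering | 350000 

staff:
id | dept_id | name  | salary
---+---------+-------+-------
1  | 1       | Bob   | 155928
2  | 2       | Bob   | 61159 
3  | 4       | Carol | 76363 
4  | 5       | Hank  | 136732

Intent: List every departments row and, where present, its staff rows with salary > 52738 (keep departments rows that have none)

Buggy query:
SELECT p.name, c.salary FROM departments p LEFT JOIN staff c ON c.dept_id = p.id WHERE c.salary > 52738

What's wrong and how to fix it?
Bug: Filtering c.salary in WHERE discards the NULL rows produced by LEFT JOIN, turning it into an inner join

Fix: Put 'c.salary > 52738' in the JOIN's ON clause instead of WHERE

Corrected query:
SELECT p.name, c.salary FROM departments p LEFT JOIN staff c ON c.dept_id = p.id AND c.salary > 52738

Result:
name        | salary
------------+-------
HR          | 155928
Finance     | 61159 
Marketing   | NULL  
Legal       | 76363 
Engineering | 136732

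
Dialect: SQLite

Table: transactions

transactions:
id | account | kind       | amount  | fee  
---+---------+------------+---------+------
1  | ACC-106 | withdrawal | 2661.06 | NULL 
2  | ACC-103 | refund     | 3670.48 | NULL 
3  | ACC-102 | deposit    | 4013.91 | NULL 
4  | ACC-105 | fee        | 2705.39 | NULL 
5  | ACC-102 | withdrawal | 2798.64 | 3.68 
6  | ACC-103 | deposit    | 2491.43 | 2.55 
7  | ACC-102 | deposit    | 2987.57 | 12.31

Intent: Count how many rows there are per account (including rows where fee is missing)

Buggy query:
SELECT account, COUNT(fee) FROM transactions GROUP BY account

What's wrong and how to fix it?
Bug: COUNT(fee) skips NULLs, so groups with missing fee are undercounted

Fix: Use COUNT(*) to count all rows regardless of NULL

Corrected query:
SELECT account, COUNT(*) FROM transactions GROUP BY account

Result:
account | COUNT(*)
--------+---------
ACC-102 | 3       
ACC-103 | 2       
ACC-105 | 1       
ACC-106 | 1       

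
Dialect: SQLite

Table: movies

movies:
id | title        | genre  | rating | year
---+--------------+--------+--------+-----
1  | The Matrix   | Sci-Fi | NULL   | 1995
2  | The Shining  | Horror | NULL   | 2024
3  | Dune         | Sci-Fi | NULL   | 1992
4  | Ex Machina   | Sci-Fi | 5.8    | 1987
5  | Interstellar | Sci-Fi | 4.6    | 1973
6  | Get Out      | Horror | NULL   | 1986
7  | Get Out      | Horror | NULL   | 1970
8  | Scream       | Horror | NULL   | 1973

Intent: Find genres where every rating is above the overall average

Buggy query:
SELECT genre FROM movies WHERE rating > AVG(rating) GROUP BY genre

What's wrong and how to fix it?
Bug: WHERE evaluates per row before aggregation, so AVG() is unavailable

Fix: Use a subquery for AVG and a HAVING MIN(...) filter so the condition holds for every row in the group

Corrected query:
SELECT genre FROM movies GROUP BY genre HAVING MIN(rating) > (SELECT AVG(rating) FROM movies)

Result:
(no rows)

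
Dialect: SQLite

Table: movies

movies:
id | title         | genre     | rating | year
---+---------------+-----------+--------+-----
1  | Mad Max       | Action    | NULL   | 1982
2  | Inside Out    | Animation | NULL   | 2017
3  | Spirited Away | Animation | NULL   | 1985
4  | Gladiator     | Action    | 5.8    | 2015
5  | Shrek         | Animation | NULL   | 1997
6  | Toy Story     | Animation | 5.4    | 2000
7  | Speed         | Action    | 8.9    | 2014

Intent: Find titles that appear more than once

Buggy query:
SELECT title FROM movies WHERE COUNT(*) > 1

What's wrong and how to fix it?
Bug: COUNT(*) is an aggregate and cannot be used in WHERE

Fix: Group first, then use HAVING for the count condition

Corrected query:
SELECT title FROM movies GROUP BY title HAVING COUNT(*) > 1

Result:
(no rows)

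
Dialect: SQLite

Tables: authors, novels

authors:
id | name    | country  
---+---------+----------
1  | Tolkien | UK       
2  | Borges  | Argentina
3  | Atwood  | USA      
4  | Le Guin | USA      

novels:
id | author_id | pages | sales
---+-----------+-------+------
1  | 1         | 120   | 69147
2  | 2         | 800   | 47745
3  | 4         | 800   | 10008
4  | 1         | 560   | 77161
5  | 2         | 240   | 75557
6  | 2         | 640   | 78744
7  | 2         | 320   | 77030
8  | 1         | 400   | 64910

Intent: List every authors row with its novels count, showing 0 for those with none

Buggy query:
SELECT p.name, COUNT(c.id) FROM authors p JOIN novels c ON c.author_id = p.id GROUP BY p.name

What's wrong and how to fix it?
Bug: INNER JOIN drops authors rows that have no matching novels rows

Fix: Switch to LEFT JOIN to retain unmatched parent rows

Corrected query:
SELECT p.name, COUNT(c.id) FROM authors p LEFT JOIN novels c ON c.author_id = p.id GROUP BY p.name

Result:
name    | COUNT(c.id)
--------+------------
Atwood  | 0          
Borges  | 4          
Le Guin | 1          
Tolkien | 3          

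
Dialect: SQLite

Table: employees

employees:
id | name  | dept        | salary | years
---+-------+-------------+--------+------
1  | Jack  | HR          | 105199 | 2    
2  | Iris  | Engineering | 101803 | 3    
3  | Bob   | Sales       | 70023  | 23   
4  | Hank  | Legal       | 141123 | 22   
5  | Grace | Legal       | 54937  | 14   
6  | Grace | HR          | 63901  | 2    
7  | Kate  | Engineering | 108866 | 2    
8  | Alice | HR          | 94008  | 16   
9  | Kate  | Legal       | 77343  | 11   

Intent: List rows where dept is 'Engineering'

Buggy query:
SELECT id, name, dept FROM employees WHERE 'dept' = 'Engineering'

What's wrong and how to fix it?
Bug: Single quotes denote string literals in SQL; the column name is being compared as a constant string

Fix: Remove the quotes around the column name (or use double quotes for an identifier)

Corrected query:
SELECT id, name, dept FROM employees WHERE dept = 'Engineering'

Result:
id | name | dept       
---+------+------------
2  | Iris | Engineering
7  | Kate | Engineering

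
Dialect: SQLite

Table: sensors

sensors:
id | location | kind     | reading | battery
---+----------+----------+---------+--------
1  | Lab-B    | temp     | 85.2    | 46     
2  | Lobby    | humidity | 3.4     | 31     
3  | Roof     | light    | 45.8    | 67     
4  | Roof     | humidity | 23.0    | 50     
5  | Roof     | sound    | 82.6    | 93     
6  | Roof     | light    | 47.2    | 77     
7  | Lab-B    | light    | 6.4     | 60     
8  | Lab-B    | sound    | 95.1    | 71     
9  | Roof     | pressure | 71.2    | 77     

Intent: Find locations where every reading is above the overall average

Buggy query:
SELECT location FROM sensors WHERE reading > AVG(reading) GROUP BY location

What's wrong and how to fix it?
Bug: WHERE evaluates per row before aggregation, so AVG() is unavailable

Fix: Use a subquery for AVG and a HAVING MIN(...) filter so the condition holds for every row in the group

Corrected query:
SELECT location FROM sensors GROUP BY location HAVING MIN(reading) > (SELECT AVG(reading) FROM sensors)

Result:
(no rows)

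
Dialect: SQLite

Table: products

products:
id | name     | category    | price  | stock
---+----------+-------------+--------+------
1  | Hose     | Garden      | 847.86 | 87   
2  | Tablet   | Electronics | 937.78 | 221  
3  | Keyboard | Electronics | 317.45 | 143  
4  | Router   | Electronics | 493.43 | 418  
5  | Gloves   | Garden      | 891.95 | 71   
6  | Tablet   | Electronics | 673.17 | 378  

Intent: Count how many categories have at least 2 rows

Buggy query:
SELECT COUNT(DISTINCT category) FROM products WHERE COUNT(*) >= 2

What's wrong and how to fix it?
Bug: WHERE filters individual rows, not groups, so a group-level COUNT is invalid there

Fix: Use a subquery that GROUPs and filters with HAVING, then count its rows

Corrected query:
SELECT COUNT(*) FROM (SELECT category FROM products GROUP BY category HAVING COUNT(*) >= 2)

Result:
COUNT(*)
--------
2       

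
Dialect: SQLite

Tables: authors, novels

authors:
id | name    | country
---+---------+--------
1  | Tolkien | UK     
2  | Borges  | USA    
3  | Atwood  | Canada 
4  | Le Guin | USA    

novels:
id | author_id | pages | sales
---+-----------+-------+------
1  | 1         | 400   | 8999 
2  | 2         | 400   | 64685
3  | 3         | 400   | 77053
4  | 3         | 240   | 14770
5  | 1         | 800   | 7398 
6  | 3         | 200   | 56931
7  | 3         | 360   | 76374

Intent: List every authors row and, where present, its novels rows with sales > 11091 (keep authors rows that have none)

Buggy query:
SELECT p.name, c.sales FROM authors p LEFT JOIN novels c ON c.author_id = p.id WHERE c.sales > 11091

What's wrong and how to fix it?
Bug: A WHERE condition on the right-hand table after LEFT JOIN drops unmatched parents

Fix: Move the right-table condition into the ON clause so unmatched parents are kept

Corrected query:
SELECT p.name, c.sales FROM authors p LEFT JOIN novels c ON c.author_id = p.id AND c.sales > 11091

Result:
name    | sales
--------+------
Tolkien | NULL 
Borges  | 64685
Atwood  | 14770
Atwood  | 56931
Atwood  | 76374
Atwood  | 77053
Le Guin | NULL 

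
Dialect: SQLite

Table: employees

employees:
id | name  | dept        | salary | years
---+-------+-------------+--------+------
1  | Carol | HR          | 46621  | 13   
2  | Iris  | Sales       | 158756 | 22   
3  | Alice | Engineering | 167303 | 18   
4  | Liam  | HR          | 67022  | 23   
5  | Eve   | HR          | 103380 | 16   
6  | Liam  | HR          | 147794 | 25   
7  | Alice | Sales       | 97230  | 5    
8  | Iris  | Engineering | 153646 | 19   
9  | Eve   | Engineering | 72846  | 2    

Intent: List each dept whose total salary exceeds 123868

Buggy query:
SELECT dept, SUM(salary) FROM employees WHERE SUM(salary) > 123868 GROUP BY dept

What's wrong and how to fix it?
Bug: WHERE runs before GROUP BY, so aggregates aren't available there

Fix: Use HAVING (which filters groups after aggregation) instead of WHERE

Corrected query:
SELECT dept, SUM(salary) FROM employees GROUP BY dept HAVING SUM(salary) > 123868

Result:
dept        | SUM(salary)
------------+------------
Engineering | 393795     
HR          | 364817     
Sales       | 255986     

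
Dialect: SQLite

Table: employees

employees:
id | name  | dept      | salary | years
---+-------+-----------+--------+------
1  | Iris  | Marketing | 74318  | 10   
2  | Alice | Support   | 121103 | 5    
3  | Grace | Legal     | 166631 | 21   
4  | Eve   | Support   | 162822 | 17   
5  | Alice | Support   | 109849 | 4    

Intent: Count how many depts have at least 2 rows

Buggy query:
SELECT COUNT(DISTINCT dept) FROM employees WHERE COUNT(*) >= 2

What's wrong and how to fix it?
Bug: WHERE filters individual rows, not groups, so a group-level COUNT is invalid there

Fix: Use a subquery that GROUPs and filters with HAVING, then count its rows

Corrected query:
SELECT COUNT(*) FROM (SELECT dept FROM employees GROUP BY dept HAVING COUNT(*) >= 2)

Result:
COUNT(*)
--------
1       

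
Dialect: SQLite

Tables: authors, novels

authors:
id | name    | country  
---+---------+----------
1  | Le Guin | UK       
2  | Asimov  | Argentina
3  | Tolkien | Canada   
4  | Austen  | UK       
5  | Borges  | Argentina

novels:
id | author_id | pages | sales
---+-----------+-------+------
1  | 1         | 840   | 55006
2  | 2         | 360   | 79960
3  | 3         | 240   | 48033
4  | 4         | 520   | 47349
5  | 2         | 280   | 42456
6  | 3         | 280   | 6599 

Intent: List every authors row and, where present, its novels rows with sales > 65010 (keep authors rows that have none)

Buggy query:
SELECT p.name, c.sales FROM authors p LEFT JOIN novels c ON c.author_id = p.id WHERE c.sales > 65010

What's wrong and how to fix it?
Bug: Filtering c.sales in WHERE discards the NULL rows produced by LEFT JOIN, turning it into an inner join

Fix: Put 'c.sales > 65010' in the JOIN's ON clause instead of WHERE

Corrected query:
SELECT p.name, c.sales FROM authors p LEFT JOIN novels c ON c.author_id = p.id AND c.sales > 65010

Result:
name    | sales
--------+------
Le Guin | NULL 
Asimov  | 79960
Tolkien | NULL 
Austen  | NULL 
Borges  | NULL 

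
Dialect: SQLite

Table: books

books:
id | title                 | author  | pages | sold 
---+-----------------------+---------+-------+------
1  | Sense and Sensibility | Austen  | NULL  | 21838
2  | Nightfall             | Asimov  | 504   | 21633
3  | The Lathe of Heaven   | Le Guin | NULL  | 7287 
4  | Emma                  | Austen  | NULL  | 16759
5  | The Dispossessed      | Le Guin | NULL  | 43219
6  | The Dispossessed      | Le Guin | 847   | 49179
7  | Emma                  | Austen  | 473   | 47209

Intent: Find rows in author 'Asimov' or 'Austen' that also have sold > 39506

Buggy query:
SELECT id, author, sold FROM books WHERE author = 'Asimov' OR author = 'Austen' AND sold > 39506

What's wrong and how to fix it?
Bug: Without parentheses, AND is evaluated before OR, so the sold filter only applies to the 'Austen' branch

Fix: Add parentheses around the OR so the AND applies to both alternatives

Corrected query:
SELECT id, author, sold FROM books WHERE (author = 'Asimov' OR author = 'Austen') AND sold > 39506

Result:
id | author | sold 
---+--------+------
7  | Austen | 47209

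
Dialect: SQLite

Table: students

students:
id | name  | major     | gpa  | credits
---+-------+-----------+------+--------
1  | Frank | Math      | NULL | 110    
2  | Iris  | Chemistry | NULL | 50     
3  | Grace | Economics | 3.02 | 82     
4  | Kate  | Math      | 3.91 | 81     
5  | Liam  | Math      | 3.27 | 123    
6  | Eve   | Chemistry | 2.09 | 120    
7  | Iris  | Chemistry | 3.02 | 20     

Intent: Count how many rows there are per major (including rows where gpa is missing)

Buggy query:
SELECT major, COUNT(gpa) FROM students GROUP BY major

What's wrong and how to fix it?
Bug: COUNT(column) counts non-NULL values only; rows with NULL gpa aren't counted

Fix: Replace COUNT(gpa) with COUNT(*)

Corrected query:
SELECT major, COUNT(*) FROM students GROUP BY major

Result:
major     | COUNT(*)
----------+---------
Chemistry | 3       
Economics | 1       
Math      | 3       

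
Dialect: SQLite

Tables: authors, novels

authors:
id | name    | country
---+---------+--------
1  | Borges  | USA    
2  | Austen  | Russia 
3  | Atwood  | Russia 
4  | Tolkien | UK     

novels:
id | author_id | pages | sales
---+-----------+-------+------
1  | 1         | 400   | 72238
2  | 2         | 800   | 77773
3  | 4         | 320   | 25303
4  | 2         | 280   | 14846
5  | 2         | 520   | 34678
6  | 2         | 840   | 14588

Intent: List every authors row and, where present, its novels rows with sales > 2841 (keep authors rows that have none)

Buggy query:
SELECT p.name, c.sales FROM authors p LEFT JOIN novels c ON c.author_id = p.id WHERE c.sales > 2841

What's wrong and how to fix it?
Bug: Filtering c.sales in WHERE discards the NULL rows produced by LEFT JOIN, turning it into an inner join

Fix: Put 'c.sales > 2841' in the JOIN's ON clause instead of WHERE

Corrected query:
SELECT p.name, c.sales FROM authors p LEFT JOIN novels c ON c.author_id = p.id AND c.sales > 2841

Result:
name    | sales
--------+------
Borges  | 72238
Austen  | 14588
Austen  | 14846
Austen  | 34678
Austen  | 77773
Atwood  | NULL 
Tolkien | 25303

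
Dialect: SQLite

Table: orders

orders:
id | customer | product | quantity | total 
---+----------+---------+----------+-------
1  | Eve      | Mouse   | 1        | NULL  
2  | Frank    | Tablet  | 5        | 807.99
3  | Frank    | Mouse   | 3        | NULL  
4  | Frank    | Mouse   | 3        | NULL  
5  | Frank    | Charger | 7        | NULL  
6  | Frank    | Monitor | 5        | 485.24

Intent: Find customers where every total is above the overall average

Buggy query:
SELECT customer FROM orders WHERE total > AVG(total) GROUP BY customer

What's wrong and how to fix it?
Bug: AVG() is an aggregate; it can't sit directly in WHERE

Fix: Compute the overall average in a scalar subquery and compare each group's MIN against it in HAVING

Corrected query:
SELECT customer FROM orders GROUP BY customer HAVING MIN(total) > (SELECT AVG(total) FROM orders)

Result:
(no rows)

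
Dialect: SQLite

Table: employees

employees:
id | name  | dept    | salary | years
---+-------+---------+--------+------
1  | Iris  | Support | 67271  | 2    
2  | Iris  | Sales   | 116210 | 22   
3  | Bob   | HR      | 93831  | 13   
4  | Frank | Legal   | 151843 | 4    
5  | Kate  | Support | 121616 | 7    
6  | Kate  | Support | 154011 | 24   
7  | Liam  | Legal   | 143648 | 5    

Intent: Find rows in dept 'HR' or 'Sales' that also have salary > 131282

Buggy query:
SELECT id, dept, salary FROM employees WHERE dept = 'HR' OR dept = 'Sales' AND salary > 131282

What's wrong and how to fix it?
Bug: AND binds tighter than OR, so this parses as dept = 'HR' OR (dept = 'Sales' AND salary > 131282)

Fix: Group the OR with parentheses (or use IN), then AND the threshold

Corrected query:
SELECT id, dept, salary FROM employees WHERE (dept = 'HR' OR dept = 'Sales') AND salary > 131282

Result:
(no rows)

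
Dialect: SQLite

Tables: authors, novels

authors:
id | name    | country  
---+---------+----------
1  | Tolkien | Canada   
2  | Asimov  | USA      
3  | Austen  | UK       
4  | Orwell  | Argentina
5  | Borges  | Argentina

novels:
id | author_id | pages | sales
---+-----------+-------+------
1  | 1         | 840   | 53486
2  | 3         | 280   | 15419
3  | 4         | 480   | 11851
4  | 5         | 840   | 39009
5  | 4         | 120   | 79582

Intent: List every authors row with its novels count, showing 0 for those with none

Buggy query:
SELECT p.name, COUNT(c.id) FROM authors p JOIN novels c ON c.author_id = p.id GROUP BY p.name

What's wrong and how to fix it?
Bug: INNER JOIN drops authors rows that have no matching novels rows

Fix: Switch to LEFT JOIN to retain unmatched parent rows

Corrected query:
SELECT p.name, COUNT(c.id) FROM authors p LEFT JOIN novels c ON c.author_id = p.id GROUP BY p.name

Result:
name    | COUNT(c.id)
--------+------------
Asimov  | 0          
Austen  | 1          
Borges  | 1          
Orwell  | 2          
Tolkien | 1          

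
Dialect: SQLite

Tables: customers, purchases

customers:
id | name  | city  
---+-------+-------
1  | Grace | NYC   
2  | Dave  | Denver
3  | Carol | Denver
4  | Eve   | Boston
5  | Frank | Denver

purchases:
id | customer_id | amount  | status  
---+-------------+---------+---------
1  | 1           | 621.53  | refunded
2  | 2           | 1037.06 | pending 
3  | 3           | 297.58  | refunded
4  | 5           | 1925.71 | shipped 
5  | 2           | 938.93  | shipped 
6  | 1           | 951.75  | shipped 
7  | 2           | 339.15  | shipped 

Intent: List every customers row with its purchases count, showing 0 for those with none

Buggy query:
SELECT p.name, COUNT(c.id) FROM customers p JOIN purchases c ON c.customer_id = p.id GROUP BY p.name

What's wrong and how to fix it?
Bug: An inner join excludes parents with zero children

Fix: Switch to LEFT JOIN to retain unmatched parent rows

Corrected query:
SELECT p.name, COUNT(c.id) FROM customers p LEFT JOIN purchases c ON c.customer_id = p.id GROUP BY p.name

Result:
name  | COUNT(c.id)
------+------------
Carol | 1          
Dave  | 3          
Eve   | 0          
Frank | 1          
Grace | 2          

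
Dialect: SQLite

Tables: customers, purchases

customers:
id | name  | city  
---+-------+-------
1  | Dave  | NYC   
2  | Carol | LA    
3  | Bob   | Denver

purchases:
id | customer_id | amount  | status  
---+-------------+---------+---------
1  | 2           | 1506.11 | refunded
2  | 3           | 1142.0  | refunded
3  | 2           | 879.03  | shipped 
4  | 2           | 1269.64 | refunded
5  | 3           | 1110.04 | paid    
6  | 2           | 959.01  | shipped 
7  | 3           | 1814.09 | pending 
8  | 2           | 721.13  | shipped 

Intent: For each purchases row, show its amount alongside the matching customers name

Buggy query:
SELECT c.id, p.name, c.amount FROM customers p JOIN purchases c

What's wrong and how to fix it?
Bug: Missing join condition: each purchases row is matched to all customers rows instead of just its own

Fix: Add ON c.customer_id = p.id to the JOIN

Corrected query:
SELECT c.id, p.name, c.amount FROM customers p JOIN purchases c ON c.customer_id = p.id

Result:
id | name  | amount 
---+-------+--------
1  | Carol | 1506.11
2  | Bob   | 1142   
3  | Carol | 879.03 
4  | Carol | 1269.64
5  | Bob   | 1110.04
6  | Carol | 959.01 
7  | Bob   | 1814.09
8  | Carol | 721.13 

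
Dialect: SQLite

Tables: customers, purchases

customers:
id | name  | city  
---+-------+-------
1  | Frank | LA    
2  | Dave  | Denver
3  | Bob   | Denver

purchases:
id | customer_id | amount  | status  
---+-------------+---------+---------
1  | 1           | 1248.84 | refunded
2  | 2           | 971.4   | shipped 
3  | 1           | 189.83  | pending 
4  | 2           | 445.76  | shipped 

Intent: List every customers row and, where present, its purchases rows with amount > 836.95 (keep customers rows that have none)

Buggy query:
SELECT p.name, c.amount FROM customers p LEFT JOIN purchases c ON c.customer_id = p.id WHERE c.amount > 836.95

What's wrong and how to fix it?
Bug: A WHERE condition on the right-hand table after LEFT JOIN drops unmatched parents

Fix: Put 'c.amount > 836.95' in the JOIN's ON clause instead of WHERE

Corrected query:
SELECT p.name, c.amount FROM customers p LEFT JOIN purchases c ON c.customer_id = p.id AND c.amount > 836.95

Result:
name  | amount 
------+--------
Frank | 1248.84
Dave  | 971.4  
Bob   | NULL   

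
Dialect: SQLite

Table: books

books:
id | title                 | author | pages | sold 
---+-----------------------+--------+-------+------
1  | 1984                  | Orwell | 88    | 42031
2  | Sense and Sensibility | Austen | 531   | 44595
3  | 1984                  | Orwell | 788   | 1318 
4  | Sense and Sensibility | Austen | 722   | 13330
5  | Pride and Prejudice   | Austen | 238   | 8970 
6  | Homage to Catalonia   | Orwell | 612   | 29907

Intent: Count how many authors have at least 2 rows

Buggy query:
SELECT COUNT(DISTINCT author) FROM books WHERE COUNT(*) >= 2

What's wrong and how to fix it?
Bug: COUNT(*) cannot appear in WHERE; the per-group count doesn't exist yet

Fix: Group first with HAVING COUNT(*) >= 2, then COUNT the resulting groups

Corrected query:
SELECT COUNT(*) FROM (SELECT author FROM books GROUP BY author HAVING COUNT(*) >= 2)

Result:
COUNT(*)
--------
2       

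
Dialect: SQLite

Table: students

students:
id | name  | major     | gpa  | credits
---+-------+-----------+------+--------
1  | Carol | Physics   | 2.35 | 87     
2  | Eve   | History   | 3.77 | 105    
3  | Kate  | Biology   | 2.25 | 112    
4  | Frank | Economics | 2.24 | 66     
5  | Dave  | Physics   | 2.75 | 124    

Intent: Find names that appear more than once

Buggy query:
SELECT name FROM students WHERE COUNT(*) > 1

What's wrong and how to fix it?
Bug: COUNT(*) is an aggregate and cannot be used in WHERE

Fix: Group first, then use HAVING for the count condition

Corrected query:
SELECT name FROM students GROUP BY name HAVING COUNT(*) > 1

Result:
(no rows)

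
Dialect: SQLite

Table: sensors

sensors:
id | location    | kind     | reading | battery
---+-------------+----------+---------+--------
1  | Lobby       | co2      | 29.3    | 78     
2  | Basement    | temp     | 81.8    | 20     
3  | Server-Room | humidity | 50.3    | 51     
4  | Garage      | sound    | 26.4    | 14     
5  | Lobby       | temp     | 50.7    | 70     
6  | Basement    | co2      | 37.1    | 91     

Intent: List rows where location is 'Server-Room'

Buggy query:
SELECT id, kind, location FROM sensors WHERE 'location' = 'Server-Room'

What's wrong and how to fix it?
Bug: Single quotes denote string literals in SQL; the column name is being compared as a constant string

Fix: Remove the quotes around the column name (or use double quotes for an identifier)

Corrected query:
SELECT id, kind, location FROM sensors WHERE location = 'Server-Room'

Result:
id | kind     | location   
---+----------+------------
3  | humidity | Server-Room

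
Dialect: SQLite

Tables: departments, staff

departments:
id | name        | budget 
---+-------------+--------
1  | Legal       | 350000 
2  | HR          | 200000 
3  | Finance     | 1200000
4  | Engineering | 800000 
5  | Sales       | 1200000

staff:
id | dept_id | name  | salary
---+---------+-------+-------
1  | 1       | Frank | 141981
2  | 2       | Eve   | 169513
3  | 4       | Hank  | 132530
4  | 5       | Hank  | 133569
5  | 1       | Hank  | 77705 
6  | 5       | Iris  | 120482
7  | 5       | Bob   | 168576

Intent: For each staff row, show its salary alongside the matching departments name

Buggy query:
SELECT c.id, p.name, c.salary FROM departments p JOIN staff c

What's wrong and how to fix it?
Bug: JOIN with no ON clause produces a cartesian product; every staff row pairs with every departments row

Fix: Specify the join condition linking the foreign key to the parent id

Corrected query:
SELECT c.id, p.name, c.salary FROM departments p JOIN staff c ON c.dept_id = p.id

Result:
id | name        | salary
---+-------------+-------
1  | Legal       | 141981
2  | HR          | 169513
3  | Engineering | 132530
4  | Sales       | 133569
5  | Legal       | 77705 
6  | Sales       | 120482
7  | Sales       | 168576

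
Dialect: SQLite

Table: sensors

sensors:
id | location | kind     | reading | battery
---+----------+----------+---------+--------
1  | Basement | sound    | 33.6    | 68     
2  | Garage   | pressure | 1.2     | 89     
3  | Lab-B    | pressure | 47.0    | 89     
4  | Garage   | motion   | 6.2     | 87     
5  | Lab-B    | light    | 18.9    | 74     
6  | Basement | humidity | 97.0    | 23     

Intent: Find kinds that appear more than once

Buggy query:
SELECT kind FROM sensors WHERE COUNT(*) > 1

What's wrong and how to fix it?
Bug: COUNT(*) is an aggregate and cannot be used in WHERE

Fix: Group first, then use HAVING for the count condition

Corrected query:
SELECT kind FROM sensors GROUP BY kind HAVING COUNT(*) > 1

Result:
kind    
--------
pressure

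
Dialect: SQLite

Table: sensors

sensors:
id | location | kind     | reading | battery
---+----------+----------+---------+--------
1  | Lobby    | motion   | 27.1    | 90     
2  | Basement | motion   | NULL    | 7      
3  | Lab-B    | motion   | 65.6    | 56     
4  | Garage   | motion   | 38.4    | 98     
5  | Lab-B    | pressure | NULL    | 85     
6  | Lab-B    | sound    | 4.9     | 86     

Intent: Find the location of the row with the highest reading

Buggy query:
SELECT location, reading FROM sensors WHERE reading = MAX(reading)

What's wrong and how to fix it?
Bug: MAX(reading) is an aggregate and cannot be used directly in WHERE

Fix: Use a subquery: WHERE reading = (SELECT MAX(reading) FROM sensors)

Corrected query:
SELECT location, reading FROM sensors WHERE reading = (SELECT MAX(reading) FROM sensors)

Result:
location | reading
---------+--------
Lab-B    | 65.6   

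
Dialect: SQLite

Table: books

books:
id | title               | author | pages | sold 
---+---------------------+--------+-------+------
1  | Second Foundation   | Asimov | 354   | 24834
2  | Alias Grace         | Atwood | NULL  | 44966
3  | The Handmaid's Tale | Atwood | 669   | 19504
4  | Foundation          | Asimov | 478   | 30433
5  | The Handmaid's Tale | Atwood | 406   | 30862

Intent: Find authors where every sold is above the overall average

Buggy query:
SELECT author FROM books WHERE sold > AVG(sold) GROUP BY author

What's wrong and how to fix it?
Bug: AVG() is an aggregate; it can't sit directly in WHERE

Fix: Compute the overall average in a scalar subquery and compare each group's MIN against it in HAVING

Corrected query:
SELECT author FROM books GROUP BY author HAVING MIN(sold) > (SELECT AVG(sold) FROM books)

Result:
(no rows)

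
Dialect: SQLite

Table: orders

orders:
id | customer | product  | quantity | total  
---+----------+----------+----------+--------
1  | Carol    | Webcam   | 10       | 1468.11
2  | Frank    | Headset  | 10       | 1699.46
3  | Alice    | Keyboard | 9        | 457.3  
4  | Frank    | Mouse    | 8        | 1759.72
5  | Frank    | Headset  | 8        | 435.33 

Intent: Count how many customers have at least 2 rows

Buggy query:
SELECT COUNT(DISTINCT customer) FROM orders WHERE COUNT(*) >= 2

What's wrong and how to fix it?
Bug: COUNT(*) cannot appear in WHERE; the per-group count doesn't exist yet

Fix: Group first with HAVING COUNT(*) >= 2, then COUNT the resulting groups

Corrected query:
SELECT COUNT(*) FROM (SELECT customer FROM orders GROUP BY customer HAVING COUNT(*) >= 2)

Result:
COUNT(*)
--------
1       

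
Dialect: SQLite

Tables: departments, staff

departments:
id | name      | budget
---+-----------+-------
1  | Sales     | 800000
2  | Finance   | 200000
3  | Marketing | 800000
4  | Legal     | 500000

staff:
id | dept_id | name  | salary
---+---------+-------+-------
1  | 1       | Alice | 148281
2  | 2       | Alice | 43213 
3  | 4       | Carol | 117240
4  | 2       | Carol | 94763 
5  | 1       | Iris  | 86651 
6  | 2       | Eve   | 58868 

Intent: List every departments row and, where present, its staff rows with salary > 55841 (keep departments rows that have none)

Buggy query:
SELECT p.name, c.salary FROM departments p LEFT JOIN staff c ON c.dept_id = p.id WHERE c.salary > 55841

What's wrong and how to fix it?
Bug: Filtering c.salary in WHERE discards the NULL rows produced by LEFT JOIN, turning it into an inner join

Fix: Put 'c.salary > 55841' in the JOIN's ON clause instead of WHERE

Corrected query:
SELECT p.name, c.salary FROM departments p LEFT JOIN staff c ON c.dept_id = p.id AND c.salary > 55841

Result:
name      | salary
----------+-------
Sales     | 86651 
Sales     | 148281
Finance   | 58868 
Finance   | 94763 
Marketing | NULL  
Legal     | 117240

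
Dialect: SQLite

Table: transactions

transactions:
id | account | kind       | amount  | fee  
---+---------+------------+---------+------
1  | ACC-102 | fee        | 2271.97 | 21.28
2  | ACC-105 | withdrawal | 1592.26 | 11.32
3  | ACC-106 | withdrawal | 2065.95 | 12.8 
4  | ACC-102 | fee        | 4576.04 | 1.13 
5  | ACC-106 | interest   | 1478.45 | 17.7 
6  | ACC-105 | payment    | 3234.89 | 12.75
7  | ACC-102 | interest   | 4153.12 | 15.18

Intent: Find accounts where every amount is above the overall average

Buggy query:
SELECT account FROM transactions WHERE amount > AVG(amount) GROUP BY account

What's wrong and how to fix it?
Bug: AVG() is an aggregate; it can't sit directly in WHERE

Fix: Compute the overall average in a scalar subquery and compare each group's MIN against it in HAVING

Corrected query:
SELECT account FROM transactions GROUP BY account HAVING MIN(amount) > (SELECT AVG(amount) FROM transactions)

Result:
(no rows)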